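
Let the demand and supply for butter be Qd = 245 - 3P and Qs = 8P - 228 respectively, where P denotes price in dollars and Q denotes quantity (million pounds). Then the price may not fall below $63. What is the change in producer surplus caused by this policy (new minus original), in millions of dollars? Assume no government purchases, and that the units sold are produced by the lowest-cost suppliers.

Without the control the market clears where 245 - 3P = 8P - 228, i.e. P* = 43 and Q* = 116.
Since 63 > 43, the floor is binding.
At P = 63: Qd = 245 - 3·63 = 56 and Qs = 8·63 - 228 = 276.
Producer surplus without the control is ½ · (43 - 28.5) · 116 = 841.
With the floor, 56 units are sold at 63. The supply price at Q = 56 is 35.5, so PS = ½ · [(63 - 28.5) + (63 - 35.5)] · 56 = 1736.
Change in producer surplus = 1736 - 841 = 895.

895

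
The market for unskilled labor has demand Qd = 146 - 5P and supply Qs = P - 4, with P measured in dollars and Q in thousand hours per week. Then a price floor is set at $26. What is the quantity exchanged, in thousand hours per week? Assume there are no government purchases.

16

Without the control the market clears where 146 - 5P = P - 4, i.e. P* = 25 and Q* = 21.
Since 26 > 25, the floor is binding.
At P = 26: Qd = 146 - 5·26 = 16 and Qs = 26 - 4 = 22.
The quantity actually transacted is the short side, demand: 16.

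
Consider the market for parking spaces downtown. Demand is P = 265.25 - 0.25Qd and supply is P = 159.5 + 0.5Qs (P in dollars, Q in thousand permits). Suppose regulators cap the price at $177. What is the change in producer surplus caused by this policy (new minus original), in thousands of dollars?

-4664

Rearranging demand gives Qd = 1061 - 4P; rearranging supply gives Qs = 2P - 319. In a free market, 1061 - 4P = 2P - 319 gives the equilibrium P* = 230, Q* = 141.
The ceiling of 177 is below the equilibrium price 230, so it binds.
At P = 177: Qd = 1061 - 4·177 = 353 and Qs = 2·177 - 319 = 35.
Producer surplus without the control is ½ · (230 - 159.5) · 141 = 4970.25.
With the ceiling, producers sell 35 units at 177, so PS = ½ · (177 - 159.5) · 35 = 306.25.
Change in producer surplus = 306.25 - 4970.25 = -4664.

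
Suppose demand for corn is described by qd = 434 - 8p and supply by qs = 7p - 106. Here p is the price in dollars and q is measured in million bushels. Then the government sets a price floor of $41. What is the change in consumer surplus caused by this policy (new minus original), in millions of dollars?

-630

Setting quantity demanded equal to quantity supplied, 434 - 8p = 7p - 106, gives p* = 36 and q* = 146.
Because the floor (41) lies above the market-clearing price, it is binding.
At p = 41: qd = 434 - 8·41 = 106 and qs = 7·41 - 106 = 181.
Consumer surplus without the control is ½ · (54.25 - 36) · 146 = 1332.25.
With the floor, consumers buy 106 units at 41, so CS = ½ · (54.25 - 41) · 106 = 702.25.
Change in consumer surplus = 702.25 - 1332.25 = -630.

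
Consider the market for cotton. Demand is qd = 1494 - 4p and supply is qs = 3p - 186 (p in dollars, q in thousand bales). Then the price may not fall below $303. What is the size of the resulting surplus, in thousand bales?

Without the control the market clears where 1494 - 4p = 3p - 186, i.e. p* = 240 and q* = 534.
The floor of 303 is above the equilibrium price 240, so it binds.
At p = 303: qd = 1494 - 4·303 = 282 and qs = 3·303 - 186 = 723.
Surplus = qs - qd = 723 - 282 = 441.

441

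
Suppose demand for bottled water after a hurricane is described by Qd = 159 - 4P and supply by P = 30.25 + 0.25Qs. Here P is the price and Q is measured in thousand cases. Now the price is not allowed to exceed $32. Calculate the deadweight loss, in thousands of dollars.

Rearranging supply gives Qs = 4P - 121. Without the control the market clears where 159 - 4P = 4P - 121, i.e. P* = 35 and Q* = 19.
Since 32 < 35, the ceiling is binding.
At P = 32: Qd = 159 - 4·32 = 31 and Qs = 4·32 - 121 = 7.
Quantity traded falls to 7. At Q = 7 the demand price is (159 - 7)/4 = 38 and the supply price is (121 + 7)/4 = 32.
Deadweight loss = ½ · (38 - 32) · (19 - 7) = ½ · 6 · 12 = 36.

36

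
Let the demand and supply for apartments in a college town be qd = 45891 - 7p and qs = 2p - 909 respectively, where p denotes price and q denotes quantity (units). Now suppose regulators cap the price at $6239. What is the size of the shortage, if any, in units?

In a free market, 45891 - 7p = 2p - 909 gives the equilibrium p* = 5200, q* = 9491.
Since 6239 is above p* = 5200, the ceiling does not bind and the free-market outcome prevails.
Since the control does not bind, there is no shortage.

0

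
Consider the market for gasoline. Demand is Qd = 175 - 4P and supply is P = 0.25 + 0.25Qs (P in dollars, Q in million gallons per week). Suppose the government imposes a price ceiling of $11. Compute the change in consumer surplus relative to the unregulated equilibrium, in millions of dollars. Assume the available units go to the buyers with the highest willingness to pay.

Rearranging supply gives Qs = 4P - 1. Without the control the market clears where 175 - 4P = 4P - 1, i.e. P* = 22 and Q* = 87.
The ceiling of 11 is below the equilibrium price 22, so it binds.
At P = 11: Qd = 175 - 4·11 = 131 and Qs = 4·11 - 1 = 43.
Consumer surplus without the control is ½ · (43.75 - 22) · 87 = 946.125.
With the ceiling, 43 units are sold at 11 (assume they go to the highest-value buyers). The demand price at Q = 43 is 33, so CS = ½ · [(43.75 - 11) + (33 - 11)] · 43 = 1177.125.
Change in consumer surplus = 1177.125 - 946.125 = 231.

231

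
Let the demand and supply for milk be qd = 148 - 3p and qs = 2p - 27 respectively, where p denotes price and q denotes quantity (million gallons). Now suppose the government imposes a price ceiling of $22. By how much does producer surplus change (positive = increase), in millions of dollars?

-390

Setting quantity demanded equal to quantity supplied, 148 - 3p = 2p - 27, gives p* = 35 and q* = 43.
The ceiling of 22 is below the equilibrium price 35, so it binds.
At p = 22: qd = 148 - 3·22 = 82 and qs = 2·22 - 27 = 17.
Producer surplus without the control is ½ · (35 - 13.5) · 43 = 462.25.
With the ceiling, producers sell 17 units at 22, so PS = ½ · (22 - 13.5) · 17 = 72.25.
Change in producer surplus = 72.25 - 462.25 = -390.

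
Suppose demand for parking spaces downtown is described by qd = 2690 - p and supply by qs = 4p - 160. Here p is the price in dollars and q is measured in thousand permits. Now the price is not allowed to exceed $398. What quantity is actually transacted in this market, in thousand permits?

Equilibrium: 2690 - p = 4p - 160, so 2850 = 5p and p* = 570, q* = 2120.
Because the ceiling (398) lies below the market-clearing price, it is binding.
At p = 398: qd = 2690 - 398 = 2292 and qs = 4·398 - 160 = 1432.
The quantity actually transacted is the short side, supply: 1432.

1432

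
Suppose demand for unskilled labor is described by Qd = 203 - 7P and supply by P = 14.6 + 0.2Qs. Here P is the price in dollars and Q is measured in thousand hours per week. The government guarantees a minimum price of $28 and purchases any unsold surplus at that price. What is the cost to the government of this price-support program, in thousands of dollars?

1680

Rearranging supply gives Qs = 5P - 73. Setting quantity demanded equal to quantity supplied, 203 - 7P = 5P - 73, gives P* = 23 and Q* = 42.
The floor of 28 is above the equilibrium price 23, so it binds.
At P = 28: Qd = 203 - 7·28 = 7 and Qs = 5·28 - 73 = 67.
Surplus = Qs - Qd = 60.
Government expenditure = surplus × support price = 60 × 28 = 1680.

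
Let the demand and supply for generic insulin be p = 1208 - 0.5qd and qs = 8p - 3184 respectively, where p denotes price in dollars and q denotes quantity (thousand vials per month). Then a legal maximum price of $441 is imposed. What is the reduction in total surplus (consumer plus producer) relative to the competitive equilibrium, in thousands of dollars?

283220

Rearranging demand gives qd = 2416 - 2p. Setting quantity demanded equal to quantity supplied, 2416 - 2p = 8p - 3184, gives p* = 560 and q* = 1296.
Since 441 < 560, the ceiling is binding.
At p = 441: qd = 2416 - 2·441 = 1534 and qs = 8·441 - 3184 = 344.
Quantity traded falls to 344. At q = 344 the demand price is (2416 - 344)/2 = 1036 and the supply price is (3184 + 344)/8 = 441.
Deadweight loss = ½ · (1036 - 441) · (1296 - 344) = ½ · 595 · 952 = 283220.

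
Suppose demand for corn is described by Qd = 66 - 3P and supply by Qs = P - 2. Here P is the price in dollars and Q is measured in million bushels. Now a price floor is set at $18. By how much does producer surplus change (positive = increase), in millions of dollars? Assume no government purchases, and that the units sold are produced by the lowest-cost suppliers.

Setting quantity demanded equal to quantity supplied, 66 - 3P = P - 2, gives P* = 17 and Q* = 15.
Since 18 > 17, the floor is binding.
At P = 18: Qd = 66 - 3·18 = 12 and Qs = 18 - 2 = 16.
Producer surplus without the control is ½ · (17 - 2) · 15 = 112.5.
With the floor, 12 units are sold at 18. The supply price at Q = 12 is 14, so PS = ½ · [(18 - 2) + (18 - 14)] · 12 = 120.
Change in producer surplus = 120 - 112.5 = 7.5.

7.5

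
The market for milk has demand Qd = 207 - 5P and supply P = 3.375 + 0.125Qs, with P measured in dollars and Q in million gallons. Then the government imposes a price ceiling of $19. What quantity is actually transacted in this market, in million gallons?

117

Rearranging supply gives Qs = 8P - 27. Setting quantity demanded equal to quantity supplied, 207 - 5P = 8P - 27, gives P* = 18 and Q* = 117.
The ceiling of 19 is above the equilibrium price 18, so it is not binding; the market clears at P* = 18, Q* = 117.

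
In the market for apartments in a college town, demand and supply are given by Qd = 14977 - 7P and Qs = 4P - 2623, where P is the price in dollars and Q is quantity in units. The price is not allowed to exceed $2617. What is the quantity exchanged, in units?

3777

Without the control the market clears where 14977 - 7P = 4P - 2623, i.e. P* = 1600 and Q* = 3777.
Since 2617 is above P* = 1600, the ceiling does not bind and the free-market outcome prevails.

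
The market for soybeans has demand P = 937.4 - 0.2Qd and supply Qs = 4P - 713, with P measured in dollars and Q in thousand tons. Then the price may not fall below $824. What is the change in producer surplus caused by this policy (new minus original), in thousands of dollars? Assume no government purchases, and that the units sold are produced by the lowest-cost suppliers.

Rearranging demand gives Qd = 4687 - 5P. Setting quantity demanded equal to quantity supplied, 4687 - 5P = 4P - 713, gives P* = 600 and Q* = 1687.
Because the floor (824) lies above the market-clearing price, it is binding.
At P = 824: Qd = 4687 - 5·824 = 567 and Qs = 4·824 - 713 = 2583.
Producer surplus without the control is ½ · (600 - 178.25) · 1687 = 355746.125.
With the floor, 567 units are sold at 824. The supply price at Q = 567 is 320, so PS = ½ · [(824 - 178.25) + (824 - 320)] · 567 = 325954.125.
Change in producer surplus = 325954.125 - 355746.125 = -29792.

-29792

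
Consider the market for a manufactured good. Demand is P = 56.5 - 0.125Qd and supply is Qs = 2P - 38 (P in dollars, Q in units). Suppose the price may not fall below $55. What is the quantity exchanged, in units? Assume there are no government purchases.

12

Rearranging demand gives Qd = 452 - 8P. Equilibrium: 452 - 8P = 2P - 38, so 490 = 10P and P* = 49, Q* = 60.
Because the floor (55) lies above the market-clearing price, it is binding.
At P = 55: Qd = 452 - 8·55 = 12 and Qs = 2·55 - 38 = 72.
The quantity actually transacted is the short side, demand: 12.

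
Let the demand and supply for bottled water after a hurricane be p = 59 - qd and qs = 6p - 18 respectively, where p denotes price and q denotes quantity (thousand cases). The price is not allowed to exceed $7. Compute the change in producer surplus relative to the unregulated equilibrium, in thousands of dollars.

-144

Rearranging demand gives qd = 59 - p. Without the control the market clears where 59 - p = 6p - 18, i.e. p* = 11 and q* = 48.
Because the ceiling (7) lies below the market-clearing price, it is binding.
At p = 7: qd = 59 - 7 = 52 and qs = 6·7 - 18 = 24.
Producer surplus without the control is ½ · (11 - 3) · 48 = 192.
With the ceiling, producers sell 24 units at 7, so PS = ½ · (7 - 3) · 24 = 48.
Change in producer surplus = 48 - 192 = -144.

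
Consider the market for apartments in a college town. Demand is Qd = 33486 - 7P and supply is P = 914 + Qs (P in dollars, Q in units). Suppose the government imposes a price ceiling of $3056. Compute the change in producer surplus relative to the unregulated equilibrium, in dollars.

Rearranging supply gives Qs = P - 914. In a free market, 33486 - 7P = P - 914 gives the equilibrium P* = 4300, Q* = 3386.
The ceiling of 3056 is below the equilibrium price 4300, so it binds.
At P = 3056: Qd = 33486 - 7·3056 = 12094 and Qs = 3056 - 914 = 2142.
Producer surplus without the control is ½ · (4300 - 914) · 3386 = 5732498.
With the ceiling, producers sell 2142 units at 3056, so PS = ½ · (3056 - 914) · 2142 = 2294082.
Change in producer surplus = 2294082 - 5732498 = -3438416.

-3438416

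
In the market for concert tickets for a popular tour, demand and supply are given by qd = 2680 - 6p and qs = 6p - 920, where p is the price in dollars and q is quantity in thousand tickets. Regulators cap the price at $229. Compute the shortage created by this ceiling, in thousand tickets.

852

Equilibrium: 2680 - 6p = 6p - 920, so 3600 = 12p and p* = 300, q* = 880.
The ceiling of 229 is below the equilibrium price 300, so it binds.
At p = 229: qd = 2680 - 6·229 = 1306 and qs = 6·229 - 920 = 454.
Shortage = qd - qs = 1306 - 454 = 852.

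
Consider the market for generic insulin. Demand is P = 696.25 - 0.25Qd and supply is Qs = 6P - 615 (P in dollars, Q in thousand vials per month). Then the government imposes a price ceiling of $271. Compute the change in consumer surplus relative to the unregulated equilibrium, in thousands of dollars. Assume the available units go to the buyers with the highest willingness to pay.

Rearranging demand gives Qd = 2785 - 4P. Setting quantity demanded equal to quantity supplied, 2785 - 4P = 6P - 615, gives P* = 340 and Q* = 1425.
The ceiling of 271 is below the equilibrium price 340, so it binds.
At P = 271: Qd = 2785 - 4·271 = 1701 and Qs = 6·271 - 615 = 1011.
Consumer surplus without the control is ½ · (696.25 - 340) · 1425 = 253828.125.
With the ceiling, 1011 units are sold at 271 (assume they go to the highest-value buyers). The demand price at Q = 1011 is 443.5, so CS = ½ · [(696.25 - 271) + (443.5 - 271)] · 1011 = 302162.625.
Change in consumer surplus = 302162.625 - 253828.125 = 48334.5.

48334.5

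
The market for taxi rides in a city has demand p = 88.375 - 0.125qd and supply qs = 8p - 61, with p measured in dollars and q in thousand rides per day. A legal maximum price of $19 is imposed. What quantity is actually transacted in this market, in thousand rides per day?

91

Rearranging demand gives qd = 707 - 8p. Without the control the market clears where 707 - 8p = 8p - 61, i.e. p* = 48 and q* = 323.
The ceiling of 19 is below the equilibrium price 48, so it binds.
At p = 19: qd = 707 - 8·19 = 555 and qs = 8·19 - 61 = 91.
The quantity actually transacted is the short side, supply: 91.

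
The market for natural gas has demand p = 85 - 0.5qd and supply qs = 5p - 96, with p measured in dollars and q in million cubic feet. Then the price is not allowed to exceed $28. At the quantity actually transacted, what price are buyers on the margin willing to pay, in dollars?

Rearranging demand gives qd = 170 - 2p. Without the control the market clears where 170 - 2p = 5p - 96, i.e. p* = 38 and q* = 94.
Since 28 < 38, the ceiling is binding.
At p = 28: qd = 170 - 2·28 = 114 and qs = 5·28 - 96 = 44.
Only 44 units reach the market. On the demand curve, the marginal buyer's willingness to pay at q = 44 is (170 - 44)/2 = 63.

63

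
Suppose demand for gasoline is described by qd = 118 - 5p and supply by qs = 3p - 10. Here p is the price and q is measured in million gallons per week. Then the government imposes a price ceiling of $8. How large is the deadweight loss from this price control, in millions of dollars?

Equilibrium: 118 - 5p = 3p - 10, so 128 = 8p and p* = 16, q* = 38.
The ceiling of 8 is below the equilibrium price 16, so it binds.
At p = 8: qd = 118 - 5·8 = 78 and qs = 3·8 - 10 = 14.
Quantity traded falls to 14. At q = 14 the demand price is (118 - 14)/5 = 20.8 and the supply price is (10 + 14)/3 = 8.
Deadweight loss = ½ · (20.8 - 8) · (38 - 14) = ½ · 12.8 · 24 = 153.6.

153.6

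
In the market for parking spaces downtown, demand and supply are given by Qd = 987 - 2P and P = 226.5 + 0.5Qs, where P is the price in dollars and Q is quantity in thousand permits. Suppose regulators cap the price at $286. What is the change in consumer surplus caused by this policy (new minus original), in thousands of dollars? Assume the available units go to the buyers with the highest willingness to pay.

Rearranging supply gives Qs = 2P - 453. Without the control the market clears where 987 - 2P = 2P - 453, i.e. P* = 360 and Q* = 267.
Because the ceiling (286) lies below the market-clearing price, it is binding.
At P = 286: Qd = 987 - 2·286 = 415 and Qs = 2·286 - 453 = 119.
Consumer surplus without the control is ½ · (493.5 - 360) · 267 = 17822.25.
With the ceiling, 119 units are sold at 286 (assume they go to the highest-value buyers). The demand price at Q = 119 is 434, so CS = ½ · [(493.5 - 286) + (434 - 286)] · 119 = 21152.25.
Change in consumer surplus = 21152.25 - 17822.25 = 3330.

3330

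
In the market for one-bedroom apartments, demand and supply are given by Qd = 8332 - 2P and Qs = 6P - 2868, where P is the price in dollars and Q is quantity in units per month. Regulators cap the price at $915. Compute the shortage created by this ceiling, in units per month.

3880

Without the control the market clears where 8332 - 2P = 6P - 2868, i.e. P* = 1400 and Q* = 5532.
The ceiling of 915 is below the equilibrium price 1400, so it binds.
At P = 915: Qd = 8332 - 2·915 = 6502 and Qs = 6·915 - 2868 = 2622.
Shortage = Qd - Qs = 6502 - 2622 = 3880.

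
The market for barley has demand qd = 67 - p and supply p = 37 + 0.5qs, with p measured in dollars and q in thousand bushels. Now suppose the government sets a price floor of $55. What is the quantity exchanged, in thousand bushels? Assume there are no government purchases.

Rearranging supply gives qs = 2p - 74. Equilibrium: 67 - p = 2p - 74, so 141 = 3p and p* = 47, q* = 20.
Because the floor (55) lies above the market-clearing price, it is binding.
At p = 55: qd = 67 - 55 = 12 and qs = 2·55 - 74 = 36.
The quantity actually transacted is the short side, demand: 12.

12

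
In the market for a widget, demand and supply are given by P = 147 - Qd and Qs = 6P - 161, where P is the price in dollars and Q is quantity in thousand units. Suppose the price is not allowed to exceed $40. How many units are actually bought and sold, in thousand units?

Rearranging demand gives Qd = 147 - P. In a free market, 147 - P = 6P - 161 gives the equilibrium P* = 44, Q* = 103.
The ceiling of 40 is below the equilibrium price 44, so it binds.
At P = 40: Qd = 147 - 40 = 107 and Qs = 6·40 - 161 = 79.
The quantity actually transacted is the short side, supply: 79.

79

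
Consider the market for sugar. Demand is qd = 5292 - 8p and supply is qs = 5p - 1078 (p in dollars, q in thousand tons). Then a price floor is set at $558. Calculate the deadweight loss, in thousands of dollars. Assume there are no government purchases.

48089.6

In a free market, 5292 - 8p = 5p - 1078 gives the equilibrium p* = 490, q* = 1372.
Since 558 > 490, the floor is binding.
At p = 558: qd = 5292 - 8·558 = 828 and qs = 5·558 - 1078 = 1712.
Quantity traded falls to 828. At q = 828 the demand price is (5292 - 828)/8 = 558 and the supply price is (1078 + 828)/5 = 381.2.
Deadweight loss = ½ · (558 - 381.2) · (1372 - 828) = ½ · 176.8 · 544 = 48089.6.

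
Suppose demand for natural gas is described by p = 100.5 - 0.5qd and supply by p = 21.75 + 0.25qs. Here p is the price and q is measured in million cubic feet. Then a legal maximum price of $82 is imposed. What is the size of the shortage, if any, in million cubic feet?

0

Rearranging demand gives qd = 201 - 2p; rearranging supply gives qs = 4p - 87. Setting quantity demanded equal to quantity supplied, 201 - 2p = 4p - 87, gives p* = 48 and q* = 105.
Since 82 is above p* = 48, the ceiling does not bind and the free-market outcome prevails.
Since the control does not bind, there is no shortage.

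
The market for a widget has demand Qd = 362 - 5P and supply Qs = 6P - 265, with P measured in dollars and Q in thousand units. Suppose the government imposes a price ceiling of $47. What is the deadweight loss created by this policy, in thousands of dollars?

660

Equilibrium: 362 - 5P = 6P - 265, so 627 = 11P and P* = 57, Q* = 77.
Because the ceiling (47) lies below the market-clearing price, it is binding.
At P = 47: Qd = 362 - 5·47 = 127 and Qs = 6·47 - 265 = 17.
Quantity traded falls to 17. At Q = 17 the demand price is (362 - 17)/5 = 69 and the supply price is (265 + 17)/6 = 47.
Deadweight loss = ½ · (69 - 47) · (77 - 17) = ½ · 22 · 60 = 660.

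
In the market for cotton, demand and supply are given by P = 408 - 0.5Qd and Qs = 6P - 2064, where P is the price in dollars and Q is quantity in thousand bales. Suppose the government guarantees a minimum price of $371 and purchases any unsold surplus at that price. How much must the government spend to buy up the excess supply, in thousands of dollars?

Rearranging demand gives Qd = 816 - 2P. Setting quantity demanded equal to quantity supplied, 816 - 2P = 6P - 2064, gives P* = 360 and Q* = 96.
The floor of 371 is above the equilibrium price 360, so it binds.
At P = 371: Qd = 816 - 2·371 = 74 and Qs = 6·371 - 2064 = 162.
Surplus = Qs - Qd = 88.
Government expenditure = surplus × support price = 88 × 371 = 32648.

32648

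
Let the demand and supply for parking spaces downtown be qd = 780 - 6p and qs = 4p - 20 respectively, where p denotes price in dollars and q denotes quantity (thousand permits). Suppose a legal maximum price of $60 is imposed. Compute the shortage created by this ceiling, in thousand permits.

200

In a free market, 780 - 6p = 4p - 20 gives the equilibrium p* = 80, q* = 300.
The ceiling of 60 is below the equilibrium price 80, so it binds.
At p = 60: qd = 780 - 6·60 = 420 and qs = 4·60 - 20 = 220.
Shortage = qd - qs = 420 - 220 = 200.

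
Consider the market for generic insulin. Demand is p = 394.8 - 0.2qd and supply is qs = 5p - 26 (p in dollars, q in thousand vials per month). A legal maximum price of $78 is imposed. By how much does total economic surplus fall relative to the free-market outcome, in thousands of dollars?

Rearranging demand gives qd = 1974 - 5p. Setting quantity demanded equal to quantity supplied, 1974 - 5p = 5p - 26, gives p* = 200 and q* = 974.
The ceiling of 78 is below the equilibrium price 200, so it binds.
At p = 78: qd = 1974 - 5·78 = 1584 and qs = 5·78 - 26 = 364.
Quantity traded falls to 364. At q = 364 the demand price is (1974 - 364)/5 = 322 and the supply price is (26 + 364)/5 = 78.
Deadweight loss = ½ · (322 - 78) · (974 - 364) = ½ · 244 · 610 = 74420.

74420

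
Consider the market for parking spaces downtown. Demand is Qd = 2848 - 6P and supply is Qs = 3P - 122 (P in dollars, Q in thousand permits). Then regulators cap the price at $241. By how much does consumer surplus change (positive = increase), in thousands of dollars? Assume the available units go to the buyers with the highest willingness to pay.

47548.25

Setting quantity demanded equal to quantity supplied, 2848 - 6P = 3P - 122, gives P* = 330 and Q* = 868.
The ceiling of 241 is below the equilibrium price 330, so it binds.
At P = 241: Qd = 2848 - 6·241 = 1402 and Qs = 3·241 - 122 = 601.
Consumer surplus without the control is ½ · (1424/3 - 330) · 868 = 188356/3.
With the ceiling, 601 units are sold at 241 (assume they go to the highest-value buyers). The demand price at Q = 601 is 374.5, so CS = ½ · [(1424/3 - 241) + (374.5 - 241)] · 601 = 1324003/12.
Change in consumer surplus = 1324003/12 - 188356/3 = 47548.25.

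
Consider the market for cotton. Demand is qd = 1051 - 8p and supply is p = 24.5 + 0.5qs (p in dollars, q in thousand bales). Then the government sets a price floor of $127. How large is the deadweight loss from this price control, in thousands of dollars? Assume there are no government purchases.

Rearranging supply gives qs = 2p - 49. In a free market, 1051 - 8p = 2p - 49 gives the equilibrium p* = 110, q* = 171.
The floor of 127 is above the equilibrium price 110, so it binds.
At p = 127: qd = 1051 - 8·127 = 35 and qs = 2·127 - 49 = 205.
Quantity traded falls to 35. At q = 35 the demand price is (1051 - 35)/8 = 127 and the supply price is (49 + 35)/2 = 42.
Deadweight loss = ½ · (127 - 42) · (171 - 35) = ½ · 85 · 136 = 5780.

5780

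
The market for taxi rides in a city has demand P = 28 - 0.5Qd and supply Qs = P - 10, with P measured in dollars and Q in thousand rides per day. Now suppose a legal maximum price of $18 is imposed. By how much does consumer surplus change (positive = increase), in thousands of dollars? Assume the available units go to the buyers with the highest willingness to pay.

28

Rearranging demand gives Qd = 56 - 2P. In a free market, 56 - 2P = P - 10 gives the equilibrium P* = 22, Q* = 12.
Since 18 < 22, the ceiling is binding.
At P = 18: Qd = 56 - 2·18 = 20 and Qs = 18 - 10 = 8.
Consumer surplus without the control is ½ · (28 - 22) · 12 = 36.
With the ceiling, 8 units are sold at 18 (assume they go to the highest-value buyers). The demand price at Q = 8 is 24, so CS = ½ · [(28 - 18) + (24 - 18)] · 8 = 64.
Change in consumer surplus = 64 - 36 = 28.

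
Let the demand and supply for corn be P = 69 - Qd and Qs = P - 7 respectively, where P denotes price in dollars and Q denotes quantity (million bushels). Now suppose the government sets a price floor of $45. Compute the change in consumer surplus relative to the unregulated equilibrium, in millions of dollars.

Rearranging demand gives Qd = 69 - P. In a free market, 69 - P = P - 7 gives the equilibrium P* = 38, Q* = 31.
Since 45 > 38, the floor is binding.
At P = 45: Qd = 69 - 45 = 24 and Qs = 45 - 7 = 38.
Consumer surplus without the control is ½ · (69 - 38) · 31 = 480.5.
With the floor, consumers buy 24 units at 45, so CS = ½ · (69 - 45) · 24 = 288.
Change in consumer surplus = 288 - 480.5 = -192.5.

-192.5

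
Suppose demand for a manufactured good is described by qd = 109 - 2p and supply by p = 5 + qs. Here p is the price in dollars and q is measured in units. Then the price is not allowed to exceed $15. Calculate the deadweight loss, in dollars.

Rearranging supply gives qs = p - 5. Without the control the market clears where 109 - 2p = p - 5, i.e. p* = 38 and q* = 33.
Since 15 < 38, the ceiling is binding.
At p = 15: qd = 109 - 2·15 = 79 and qs = 15 - 5 = 10.
Quantity traded falls to 10. At q = 10 the demand price is (109 - 10)/2 = 49.5 and the supply price is 5 + 10 = 15.
Deadweight loss = ½ · (49.5 - 15) · (33 - 10) = ½ · 34.5 · 23 = 396.75.

396.75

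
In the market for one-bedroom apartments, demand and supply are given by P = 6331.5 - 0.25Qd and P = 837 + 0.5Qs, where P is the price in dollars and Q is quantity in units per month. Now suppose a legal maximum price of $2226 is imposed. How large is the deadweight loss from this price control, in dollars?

Rearranging demand gives Qd = 25326 - 4P; rearranging supply gives Qs = 2P - 1674. Equilibrium: 25326 - 4P = 2P - 1674, so 27000 = 6P and P* = 4500, Q* = 7326.
The ceiling of 2226 is below the equilibrium price 4500, so it binds.
At P = 2226: Qd = 25326 - 4·2226 = 16422 and Qs = 2·2226 - 1674 = 2778.
Quantity traded falls to 2778. At Q = 2778 the demand price is (25326 - 2778)/4 = 5637 and the supply price is (1674 + 2778)/2 = 2226.
Deadweight loss = ½ · (5637 - 2226) · (7326 - 2778) = ½ · 3411 · 4548 = 7756614.

7756614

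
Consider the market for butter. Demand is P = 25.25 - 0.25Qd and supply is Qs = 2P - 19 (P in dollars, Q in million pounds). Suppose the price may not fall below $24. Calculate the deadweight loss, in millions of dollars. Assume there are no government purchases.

96

Rearranging demand gives Qd = 101 - 4P. Equilibrium: 101 - 4P = 2P - 19, so 120 = 6P and P* = 20, Q* = 21.
Since 24 > 20, the floor is binding.
At P = 24: Qd = 101 - 4·24 = 5 and Qs = 2·24 - 19 = 29.
Quantity traded falls to 5. At Q = 5 the demand price is (101 - 5)/4 = 24 and the supply price is (19 + 5)/2 = 12.
Deadweight loss = ½ · (24 - 12) · (21 - 5) = ½ · 12 · 16 = 96.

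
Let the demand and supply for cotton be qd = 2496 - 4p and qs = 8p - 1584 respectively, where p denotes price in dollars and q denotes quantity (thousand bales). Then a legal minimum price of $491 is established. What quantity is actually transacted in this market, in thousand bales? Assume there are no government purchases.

532

Equilibrium: 2496 - 4p = 8p - 1584, so 4080 = 12p and p* = 340, q* = 1136.
Because the floor (491) lies above the market-clearing price, it is binding.
At p = 491: qd = 2496 - 4·491 = 532 and qs = 8·491 - 1584 = 2344.
The quantity actually transacted is the short side, demand: 532.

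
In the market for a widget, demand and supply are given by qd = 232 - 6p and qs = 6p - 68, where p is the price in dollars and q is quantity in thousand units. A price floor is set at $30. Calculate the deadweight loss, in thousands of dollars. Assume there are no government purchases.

Equilibrium: 232 - 6p = 6p - 68, so 300 = 12p and p* = 25, q* = 82.
Because the floor (30) lies above the market-clearing price, it is binding.
At p = 30: qd = 232 - 6·30 = 52 and qs = 6·30 - 68 = 112.
Quantity traded falls to 52. At q = 52 the demand price is (232 - 52)/6 = 30 and the supply price is (68 + 52)/6 = 20.
Deadweight loss = ½ · (30 - 20) · (82 - 52) = ½ · 10 · 30 = 150.

150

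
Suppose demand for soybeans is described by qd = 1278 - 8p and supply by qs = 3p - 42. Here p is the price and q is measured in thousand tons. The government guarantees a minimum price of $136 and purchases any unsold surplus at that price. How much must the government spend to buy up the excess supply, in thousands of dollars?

23936

In a free market, 1278 - 8p = 3p - 42 gives the equilibrium p* = 120, q* = 318.
The floor of 136 is above the equilibrium price 120, so it binds.
At p = 136: qd = 1278 - 8·136 = 190 and qs = 3·136 - 42 = 366.
Surplus = qs - qd = 176.
Government expenditure = surplus × support price = 176 × 136 = 23936.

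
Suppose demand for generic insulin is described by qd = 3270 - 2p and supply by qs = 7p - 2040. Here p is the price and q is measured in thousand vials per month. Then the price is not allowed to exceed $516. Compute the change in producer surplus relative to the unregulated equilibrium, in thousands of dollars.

-135494

Equilibrium: 3270 - 2p = 7p - 2040, so 5310 = 9p and p* = 590, q* = 2090.
The ceiling of 516 is below the equilibrium price 590, so it binds.
At p = 516: qd = 3270 - 2·516 = 2238 and qs = 7·516 - 2040 = 1572.
Producer surplus without the control is ½ · (590 - 2040/7) · 2090 = 2184050/7.
With the ceiling, producers sell 1572 units at 516, so PS = ½ · (516 - 2040/7) · 1572 = 1235592/7.
Change in producer surplus = 1235592/7 - 2184050/7 = -135494.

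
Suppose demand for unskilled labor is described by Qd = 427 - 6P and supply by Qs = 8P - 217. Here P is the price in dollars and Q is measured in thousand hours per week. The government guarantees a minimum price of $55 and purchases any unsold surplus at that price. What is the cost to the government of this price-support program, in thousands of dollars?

6930

Without the control the market clears where 427 - 6P = 8P - 217, i.e. P* = 46 and Q* = 151.
The floor of 55 is above the equilibrium price 46, so it binds.
At P = 55: Qd = 427 - 6·55 = 97 and Qs = 8·55 - 217 = 223.
Surplus = Qs - Qd = 126.
Government expenditure = surplus × support price = 126 × 55 = 6930.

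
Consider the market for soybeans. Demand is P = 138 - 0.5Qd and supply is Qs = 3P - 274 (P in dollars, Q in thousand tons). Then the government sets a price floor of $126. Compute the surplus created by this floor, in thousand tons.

80

Rearranging demand gives Qd = 276 - 2P. Without the control the market clears where 276 - 2P = 3P - 274, i.e. P* = 110 and Q* = 56.
The floor of 126 is above the equilibrium price 110, so it binds.
At P = 126: Qd = 276 - 2·126 = 24 and Qs = 3·126 - 274 = 104.
Surplus = Qs - Qd = 104 - 24 = 80.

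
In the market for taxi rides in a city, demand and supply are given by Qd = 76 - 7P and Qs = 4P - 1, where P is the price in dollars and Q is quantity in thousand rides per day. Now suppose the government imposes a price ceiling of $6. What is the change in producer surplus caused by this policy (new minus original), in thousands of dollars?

-25

Without the control the market clears where 76 - 7P = 4P - 1, i.e. P* = 7 and Q* = 27.
Because the ceiling (6) lies below the market-clearing price, it is binding.
At P = 6: Qd = 76 - 7·6 = 34 and Qs = 4·6 - 1 = 23.
Producer surplus without the control is ½ · (7 - 0.25) · 27 = 91.125.
With the ceiling, producers sell 23 units at 6, so PS = ½ · (6 - 0.25) · 23 = 66.125.
Change in producer surplus = 66.125 - 91.125 = -25.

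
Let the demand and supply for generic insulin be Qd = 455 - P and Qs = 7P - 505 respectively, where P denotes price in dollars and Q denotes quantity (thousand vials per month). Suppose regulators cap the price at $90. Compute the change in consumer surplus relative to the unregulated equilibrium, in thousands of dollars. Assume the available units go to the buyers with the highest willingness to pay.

Without the control the market clears where 455 - P = 7P - 505, i.e. P* = 120 and Q* = 335.
Since 90 < 120, the ceiling is binding.
At P = 90: Qd = 455 - 90 = 365 and Qs = 7·90 - 505 = 125.
Consumer surplus without the control is ½ · (455 - 120) · 335 = 56112.5.
With the ceiling, 125 units are sold at 90 (assume they go to the highest-value buyers). The demand price at Q = 125 is 330, so CS = ½ · [(455 - 90) + (330 - 90)] · 125 = 37812.5.
Change in consumer surplus = 37812.5 - 56112.5 = -18300.

-18300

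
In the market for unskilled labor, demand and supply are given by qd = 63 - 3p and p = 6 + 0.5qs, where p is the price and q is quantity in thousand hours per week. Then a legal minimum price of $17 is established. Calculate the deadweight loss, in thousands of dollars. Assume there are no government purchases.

15

Rearranging supply gives qs = 2p - 12. Without the control the market clears where 63 - 3p = 2p - 12, i.e. p* = 15 and q* = 18.
Because the floor (17) lies above the market-clearing price, it is binding.
At p = 17: qd = 63 - 3·17 = 12 and qs = 2·17 - 12 = 22.
Quantity traded falls to 12. At q = 12 the demand price is (63 - 12)/3 = 17 and the supply price is (12 + 12)/2 = 12.
Deadweight loss = ½ · (17 - 12) · (18 - 12) = ½ · 5 · 6 = 15.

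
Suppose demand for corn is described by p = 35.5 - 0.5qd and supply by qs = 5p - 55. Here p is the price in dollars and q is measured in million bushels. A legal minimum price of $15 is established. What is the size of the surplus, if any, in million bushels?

0

Rearranging demand gives qd = 71 - 2p. In a free market, 71 - 2p = 5p - 55 gives the equilibrium p* = 18, q* = 35.
Since 15 is below p* = 18, the floor does not bind and the free-market outcome prevails.
Since the control does not bind, there is no surplus.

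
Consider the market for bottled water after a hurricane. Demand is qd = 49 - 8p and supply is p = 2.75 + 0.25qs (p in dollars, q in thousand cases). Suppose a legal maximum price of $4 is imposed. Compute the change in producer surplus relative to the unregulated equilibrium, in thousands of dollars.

Rearranging supply gives qs = 4p - 11. In a free market, 49 - 8p = 4p - 11 gives the equilibrium p* = 5, q* = 9.
Since 4 < 5, the ceiling is binding.
At p = 4: qd = 49 - 8·4 = 17 and qs = 4·4 - 11 = 5.
Producer surplus without the control is ½ · (5 - 2.75) · 9 = 10.125.
With the ceiling, producers sell 5 units at 4, so PS = ½ · (4 - 2.75) · 5 = 3.125.
Change in producer surplus = 3.125 - 10.125 = -7.

-7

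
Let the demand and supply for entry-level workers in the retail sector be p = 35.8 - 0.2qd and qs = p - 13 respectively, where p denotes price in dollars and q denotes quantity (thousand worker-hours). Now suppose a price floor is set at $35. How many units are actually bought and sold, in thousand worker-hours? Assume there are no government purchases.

Rearranging demand gives qd = 179 - 5p. Equilibrium: 179 - 5p = p - 13, so 192 = 6p and p* = 32, q* = 19.
The floor of 35 is above the equilibrium price 32, so it binds.
At p = 35: qd = 179 - 5·35 = 4 and qs = 35 - 13 = 22.
The quantity actually transacted is the short side, demand: 4.

4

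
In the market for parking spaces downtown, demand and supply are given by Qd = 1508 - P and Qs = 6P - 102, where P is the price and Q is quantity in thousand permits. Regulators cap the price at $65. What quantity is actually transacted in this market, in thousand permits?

In a free market, 1508 - P = 6P - 102 gives the equilibrium P* = 230, Q* = 1278.
Because the ceiling (65) lies below the market-clearing price, it is binding.
At P = 65: Qd = 1508 - 65 = 1443 and Qs = 6·65 - 102 = 288.
The quantity actually transacted is the short side, supply: 288.

288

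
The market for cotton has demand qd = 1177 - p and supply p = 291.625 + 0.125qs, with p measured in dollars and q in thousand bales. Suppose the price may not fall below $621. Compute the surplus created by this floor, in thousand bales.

Rearranging supply gives qs = 8p - 2333. Equilibrium: 1177 - p = 8p - 2333, so 3510 = 9p and p* = 390, q* = 787.
Since 621 > 390, the floor is binding.
At p = 621: qd = 1177 - 621 = 556 and qs = 8·621 - 2333 = 2635.
Surplus = qs - qd = 2635 - 556 = 2079.

2079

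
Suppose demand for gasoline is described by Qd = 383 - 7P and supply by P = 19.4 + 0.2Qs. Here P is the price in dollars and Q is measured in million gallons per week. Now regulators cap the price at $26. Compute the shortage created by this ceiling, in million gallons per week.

168

Rearranging supply gives Qs = 5P - 97. Setting quantity demanded equal to quantity supplied, 383 - 7P = 5P - 97, gives P* = 40 and Q* = 103.
Since 26 < 40, the ceiling is binding.
At P = 26: Qd = 383 - 7·26 = 201 and Qs = 5·26 - 97 = 33.
Shortage = Qd - Qs = 201 - 33 = 168.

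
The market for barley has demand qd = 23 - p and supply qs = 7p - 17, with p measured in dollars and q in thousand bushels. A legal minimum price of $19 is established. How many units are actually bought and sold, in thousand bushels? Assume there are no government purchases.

4

Setting quantity demanded equal to quantity supplied, 23 - p = 7p - 17, gives p* = 5 and q* = 18.
Since 19 > 5, the floor is binding.
At p = 19: qd = 23 - 19 = 4 and qs = 7·19 - 17 = 116.
The quantity actually transacted is the short side, demand: 4.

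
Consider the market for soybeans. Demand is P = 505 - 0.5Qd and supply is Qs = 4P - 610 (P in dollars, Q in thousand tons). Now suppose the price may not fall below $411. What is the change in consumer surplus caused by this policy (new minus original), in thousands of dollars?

-46389

Rearranging demand gives Qd = 1010 - 2P. Setting quantity demanded equal to quantity supplied, 1010 - 2P = 4P - 610, gives P* = 270 and Q* = 470.
Since 411 > 270, the floor is binding.
At P = 411: Qd = 1010 - 2·411 = 188 and Qs = 4·411 - 610 = 1034.
Consumer surplus without the control is ½ · (505 - 270) · 470 = 55225.
With the floor, consumers buy 188 units at 411, so CS = ½ · (505 - 411) · 188 = 8836.
Change in consumer surplus = 8836 - 55225 = -46389.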